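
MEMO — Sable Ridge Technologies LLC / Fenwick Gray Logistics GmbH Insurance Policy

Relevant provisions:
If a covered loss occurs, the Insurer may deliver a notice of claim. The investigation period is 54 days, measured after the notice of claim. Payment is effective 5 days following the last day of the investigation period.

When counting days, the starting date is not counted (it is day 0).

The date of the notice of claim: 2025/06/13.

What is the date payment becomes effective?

2025/08/11

Adding 54 calendar days to 2025/06/13 gives 2025/08/06, which is the last day of the investigation period.
The date payment becomes effective: 2025/08/06 + 5 days = 2025/08/11.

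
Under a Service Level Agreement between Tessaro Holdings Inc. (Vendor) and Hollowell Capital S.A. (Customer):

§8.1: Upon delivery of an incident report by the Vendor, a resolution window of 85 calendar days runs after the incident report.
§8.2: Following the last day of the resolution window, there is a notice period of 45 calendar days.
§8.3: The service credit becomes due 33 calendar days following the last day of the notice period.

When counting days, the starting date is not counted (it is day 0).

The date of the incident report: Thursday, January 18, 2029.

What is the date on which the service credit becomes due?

Adding 85 calendar days to January 18, 2029 gives April 13, 2029, which is the last day of the resolution window.
Adding 45 calendar days to April 13, 2029 gives May 28, 2029, which is the last day of the notice period.
Adding 33 calendar days to May 28, 2029 gives June 30, 2029, which is the date on which the service credit becomes due.

June 30, 2029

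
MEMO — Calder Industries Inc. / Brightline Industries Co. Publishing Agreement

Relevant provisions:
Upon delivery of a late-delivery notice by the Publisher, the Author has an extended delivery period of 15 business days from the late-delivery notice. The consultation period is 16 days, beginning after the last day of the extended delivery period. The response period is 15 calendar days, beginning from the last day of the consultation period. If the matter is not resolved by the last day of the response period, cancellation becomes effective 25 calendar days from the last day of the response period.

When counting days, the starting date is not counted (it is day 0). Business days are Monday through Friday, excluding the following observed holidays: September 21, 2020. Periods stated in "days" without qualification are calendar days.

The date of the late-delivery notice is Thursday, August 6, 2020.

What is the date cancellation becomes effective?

October 22, 2020

From Thursday, August 6, 2020, 15 business days (Aug 7, Aug 10, Aug 11, Aug 12, …, Aug 25, Aug 26, Aug 27, skipping weekends) brings us to Thursday, August 27, 2020, which is the last day of the extended delivery period.
The last day of the consultation period: 16 calendar days after August 27, 2020 is September 12, 2020.
The last day of the response period: September 12, 2020 + 15 days = September 27, 2020.
The date cancellation becomes effective: September 27, 2020 + 25 days = October 22, 2020.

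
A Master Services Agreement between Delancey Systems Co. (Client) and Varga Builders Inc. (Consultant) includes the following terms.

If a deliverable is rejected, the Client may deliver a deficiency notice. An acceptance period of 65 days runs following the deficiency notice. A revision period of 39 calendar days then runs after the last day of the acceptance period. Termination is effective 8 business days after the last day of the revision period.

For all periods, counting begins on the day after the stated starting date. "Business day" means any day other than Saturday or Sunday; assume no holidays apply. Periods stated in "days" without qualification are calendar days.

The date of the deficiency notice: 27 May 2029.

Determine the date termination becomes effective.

19 September 2029

The last day of the acceptance period: 65 calendar days after 27 May 2029 is 31 July 2029.
The last day of the revision period: 31 July 2029 + 39 days = 8 September 2029.
The date termination becomes effective: counting 8 business days from Saturday, 8 September 2029 (Sep 10, Sep 11, Sep 12, Sep 13, Sep 14, Sep 17, Sep 18, Sep 19, skipping weekends) reaches Wednesday, 19 September 2029.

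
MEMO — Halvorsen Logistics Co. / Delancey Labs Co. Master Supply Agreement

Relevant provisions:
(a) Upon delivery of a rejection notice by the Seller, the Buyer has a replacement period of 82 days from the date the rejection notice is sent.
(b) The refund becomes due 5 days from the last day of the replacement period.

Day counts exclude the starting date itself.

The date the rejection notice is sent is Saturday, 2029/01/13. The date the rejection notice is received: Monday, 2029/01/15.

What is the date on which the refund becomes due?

2029/04/10

Adding 82 calendar days to 2029/01/13 gives 2029/04/05, which is the last day of the replacement period.
Adding 5 calendar days to 2029/04/05 gives 2029/04/10, which is the date on which the refund becomes due.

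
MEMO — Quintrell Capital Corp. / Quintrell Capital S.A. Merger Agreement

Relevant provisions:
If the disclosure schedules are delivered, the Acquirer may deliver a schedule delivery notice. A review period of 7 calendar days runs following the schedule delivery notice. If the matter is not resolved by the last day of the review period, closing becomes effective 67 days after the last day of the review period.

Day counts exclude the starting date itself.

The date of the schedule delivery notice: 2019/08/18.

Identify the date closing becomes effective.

The last day of the review period: 2019/08/18 + 7 days = 2019/08/25.
The date closing becomes effective: 2019/08/25 + 67 days = 2019/10/31.

2019/10/31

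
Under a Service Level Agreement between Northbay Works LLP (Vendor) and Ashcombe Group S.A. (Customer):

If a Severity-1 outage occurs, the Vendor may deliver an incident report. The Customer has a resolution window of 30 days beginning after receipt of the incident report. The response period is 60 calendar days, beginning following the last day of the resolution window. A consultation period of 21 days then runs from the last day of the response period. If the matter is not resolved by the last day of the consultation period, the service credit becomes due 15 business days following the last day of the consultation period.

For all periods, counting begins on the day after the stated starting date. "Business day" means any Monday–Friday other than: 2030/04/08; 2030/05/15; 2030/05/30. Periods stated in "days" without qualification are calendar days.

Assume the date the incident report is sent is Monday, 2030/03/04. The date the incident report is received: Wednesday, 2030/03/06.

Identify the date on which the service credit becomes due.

2030/07/16

Adding 30 calendar days to 2030/03/06 gives 2030/04/05, which is the last day of the resolution window.
The last day of the response period: 60 calendar days after 2030/04/05 is 2030/06/04.
The last day of the consultation period: 21 calendar days after 2030/06/04 is 2030/06/25.
From Tuesday, 2030/06/25, 15 business days (Jun 26, Jun 27, Jun 28, Jul 1, …, Jul 12, Jul 15, Jul 16, skipping weekends) brings us to Tuesday, 2030/07/16, which is the date on which the service credit becomes due.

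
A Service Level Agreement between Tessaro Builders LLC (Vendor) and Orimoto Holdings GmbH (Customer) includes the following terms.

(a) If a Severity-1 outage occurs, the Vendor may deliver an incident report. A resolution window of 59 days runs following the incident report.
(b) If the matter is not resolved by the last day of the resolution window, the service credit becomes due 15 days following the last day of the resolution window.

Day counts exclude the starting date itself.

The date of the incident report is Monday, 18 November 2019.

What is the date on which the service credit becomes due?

Adding 59 calendar days to 18 November 2019 gives 16 January 2020, which is the last day of the resolution window.
The date on which the service credit becomes due: 15 calendar days after 16 January 2020 is 31 January 2020.

31 January 2020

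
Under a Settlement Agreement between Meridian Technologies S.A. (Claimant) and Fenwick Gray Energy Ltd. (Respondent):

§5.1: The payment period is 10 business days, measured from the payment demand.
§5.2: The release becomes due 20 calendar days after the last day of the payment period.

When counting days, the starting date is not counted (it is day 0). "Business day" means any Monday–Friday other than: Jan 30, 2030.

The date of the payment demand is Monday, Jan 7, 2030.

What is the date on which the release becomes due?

Feb 10, 2030

From Monday, Jan 7, 2030, 10 business days (Jan 8, Jan 9, Jan 10, Jan 11, Jan 14, Jan 15, Jan 16, Jan 17, Jan 18, Jan 21, skipping weekends) brings us to Monday, Jan 21, 2030, which is the last day of the payment period.
Adding 20 calendar days to Jan 21, 2030 gives Feb 10, 2030, which is the date on which the release becomes due.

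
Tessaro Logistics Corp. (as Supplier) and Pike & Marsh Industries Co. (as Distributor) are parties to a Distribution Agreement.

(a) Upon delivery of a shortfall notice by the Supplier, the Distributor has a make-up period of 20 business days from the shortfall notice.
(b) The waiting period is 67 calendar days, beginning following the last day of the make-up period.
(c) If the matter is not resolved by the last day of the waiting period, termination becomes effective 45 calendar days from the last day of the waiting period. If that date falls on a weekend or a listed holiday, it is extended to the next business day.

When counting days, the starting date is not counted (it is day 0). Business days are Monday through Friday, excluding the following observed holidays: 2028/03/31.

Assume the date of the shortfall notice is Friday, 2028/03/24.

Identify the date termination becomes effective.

2028/08/14

The last day of the make-up period: counting 20 business days from Friday, 2028/03/24 (Mar 27, Mar 28, Mar 29, Mar 30, …, Apr 20, Apr 21, Apr 24, skipping weekends and the listed holiday on Mar 31) reaches Monday, 2028/04/24.
The last day of the waiting period: 67 calendar days after 2028/04/24 is 2028/06/30.
The date termination becomes effective: 2028/06/30 + 45 days = 2028/08/14. 2028/08/14 is a Monday and is not a listed holiday, so no roll-forward applies.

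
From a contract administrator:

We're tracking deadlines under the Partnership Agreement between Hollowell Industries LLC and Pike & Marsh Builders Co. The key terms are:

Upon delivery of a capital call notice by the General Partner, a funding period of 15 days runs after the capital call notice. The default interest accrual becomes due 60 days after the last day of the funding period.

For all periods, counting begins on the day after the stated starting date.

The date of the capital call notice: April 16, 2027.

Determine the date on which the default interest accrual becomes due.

June 30, 2027

Adding 15 calendar days to April 16, 2027 gives May 1, 2027, which is the last day of the funding period.
Adding 60 calendar days to May 1, 2027 gives June 30, 2027, which is the date on which the default interest accrual becomes due.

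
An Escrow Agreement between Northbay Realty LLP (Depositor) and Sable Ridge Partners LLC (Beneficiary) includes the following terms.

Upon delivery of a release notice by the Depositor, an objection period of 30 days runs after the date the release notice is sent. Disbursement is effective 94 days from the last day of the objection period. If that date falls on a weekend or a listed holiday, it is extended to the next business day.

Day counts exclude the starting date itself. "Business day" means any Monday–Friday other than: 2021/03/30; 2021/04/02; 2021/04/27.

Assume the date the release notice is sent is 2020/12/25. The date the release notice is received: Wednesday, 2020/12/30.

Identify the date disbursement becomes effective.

The last day of the objection period: 2020/12/25 + 30 days = 2021/01/24.
Adding 94 calendar days to 2021/01/24 gives 2021/04/28, which is the date disbursement becomes effective. 2021/04/28 is a Wednesday and is not a listed holiday, so no roll-forward applies.

2021/04/28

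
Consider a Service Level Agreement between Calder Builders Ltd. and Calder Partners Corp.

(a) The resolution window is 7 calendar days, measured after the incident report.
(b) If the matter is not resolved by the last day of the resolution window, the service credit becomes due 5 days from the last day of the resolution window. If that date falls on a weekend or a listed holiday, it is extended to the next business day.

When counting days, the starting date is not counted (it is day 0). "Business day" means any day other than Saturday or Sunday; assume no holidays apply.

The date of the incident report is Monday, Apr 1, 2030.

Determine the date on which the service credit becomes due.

Apr 15, 2030

Adding 7 calendar days to Apr 1, 2030 gives Apr 8, 2030, which is the last day of the resolution window.
Adding 5 calendar days to Apr 8, 2030 gives Apr 13, 2030, which is the date on which the service credit becomes due. That falls on a Saturday, so it rolls to the next business day, Monday, Apr 15, 2030.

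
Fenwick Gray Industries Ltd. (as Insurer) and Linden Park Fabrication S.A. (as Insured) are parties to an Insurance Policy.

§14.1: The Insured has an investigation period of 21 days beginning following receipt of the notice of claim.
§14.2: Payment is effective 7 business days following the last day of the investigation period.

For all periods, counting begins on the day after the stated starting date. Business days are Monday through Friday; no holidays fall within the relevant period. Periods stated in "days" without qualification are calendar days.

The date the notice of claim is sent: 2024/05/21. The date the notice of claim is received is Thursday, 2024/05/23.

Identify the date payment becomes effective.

The last day of the investigation period: 21 calendar days after 2024/05/23 is 2024/06/13.
The date payment becomes effective: counting 7 business days from Thursday, 2024/06/13 (Jun 14, Jun 17, Jun 18, Jun 19, Jun 20, Jun 21, Jun 24, skipping weekends) reaches Monday, 2024/06/24.

2024/06/24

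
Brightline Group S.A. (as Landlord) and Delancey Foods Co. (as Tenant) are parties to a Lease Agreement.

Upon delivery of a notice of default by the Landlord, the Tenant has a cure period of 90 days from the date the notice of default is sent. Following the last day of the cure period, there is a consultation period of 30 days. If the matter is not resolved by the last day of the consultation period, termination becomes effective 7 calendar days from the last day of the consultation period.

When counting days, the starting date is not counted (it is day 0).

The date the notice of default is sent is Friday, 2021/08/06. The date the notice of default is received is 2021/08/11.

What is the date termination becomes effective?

2021/12/11

Adding 90 calendar days to 2021/08/06 gives 2021/11/04, which is the last day of the cure period.
Adding 30 calendar days to 2021/11/04 gives 2021/12/04, which is the last day of the consultation period.
Adding 7 calendar days to 2021/12/04 gives 2021/12/11, which is the date termination becomes effective.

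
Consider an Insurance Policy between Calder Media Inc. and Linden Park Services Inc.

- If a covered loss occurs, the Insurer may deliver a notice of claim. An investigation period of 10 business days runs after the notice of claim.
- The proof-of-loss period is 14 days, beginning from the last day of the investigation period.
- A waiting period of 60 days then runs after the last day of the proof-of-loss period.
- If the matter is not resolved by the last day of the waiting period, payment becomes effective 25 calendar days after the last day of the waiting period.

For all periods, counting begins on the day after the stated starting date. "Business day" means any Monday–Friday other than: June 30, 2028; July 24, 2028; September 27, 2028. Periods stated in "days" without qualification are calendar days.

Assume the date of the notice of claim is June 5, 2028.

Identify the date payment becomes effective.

September 26, 2028

The last day of the investigation period: counting 10 business days from Monday, June 5, 2028 (Jun 6, Jun 7, Jun 8, Jun 9, Jun 12, Jun 13, Jun 14, Jun 15, Jun 16, Jun 19, skipping weekends) reaches Monday, June 19, 2028.
The last day of the proof-of-loss period: 14 calendar days after June 19, 2028 is July 3, 2028.
Adding 60 calendar days to July 3, 2028 gives September 1, 2028, which is the last day of the waiting period.
Adding 25 calendar days to September 1, 2028 gives September 26, 2028, which is the date payment becomes effective.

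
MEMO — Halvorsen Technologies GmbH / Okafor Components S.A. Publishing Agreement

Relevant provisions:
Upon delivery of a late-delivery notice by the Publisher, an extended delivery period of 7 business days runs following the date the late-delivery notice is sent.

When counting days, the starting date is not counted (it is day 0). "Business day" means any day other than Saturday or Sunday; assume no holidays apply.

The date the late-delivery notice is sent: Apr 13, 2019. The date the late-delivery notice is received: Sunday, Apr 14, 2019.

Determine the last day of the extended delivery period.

Apr 23, 2019

From Saturday, Apr 13, 2019, 7 business days (Apr 15, Apr 16, Apr 17, Apr 18, Apr 19, Apr 22, Apr 23, skipping weekends) brings us to Tuesday, Apr 23, 2019, which is the last day of the extended delivery period.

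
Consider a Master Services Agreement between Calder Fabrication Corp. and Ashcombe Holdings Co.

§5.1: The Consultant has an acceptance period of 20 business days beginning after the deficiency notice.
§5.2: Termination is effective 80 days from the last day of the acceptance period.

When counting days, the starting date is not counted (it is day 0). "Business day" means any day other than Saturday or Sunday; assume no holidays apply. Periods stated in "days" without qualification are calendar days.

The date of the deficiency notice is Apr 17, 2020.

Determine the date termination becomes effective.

The last day of the acceptance period: counting 20 business days from Friday, Apr 17, 2020 (Apr 20, Apr 21, Apr 22, Apr 23, …, May 13, May 14, May 15, skipping weekends) reaches Friday, May 15, 2020.
The date termination becomes effective: 80 calendar days after May 15, 2020 is Aug 3, 2020.

Aug 3, 2020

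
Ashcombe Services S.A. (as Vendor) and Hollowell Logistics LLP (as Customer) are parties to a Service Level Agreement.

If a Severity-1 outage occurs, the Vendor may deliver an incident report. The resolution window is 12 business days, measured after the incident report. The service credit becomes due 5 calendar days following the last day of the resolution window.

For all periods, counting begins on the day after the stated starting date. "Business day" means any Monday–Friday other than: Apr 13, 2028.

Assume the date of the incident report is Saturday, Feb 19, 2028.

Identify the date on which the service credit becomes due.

From Saturday, Feb 19, 2028, 12 business days (Feb 21, Feb 22, Feb 23, Feb 24, …, Mar 3, Mar 6, Mar 7, skipping weekends) brings us to Tuesday, Mar 7, 2028, which is the last day of the resolution window.
The date on which the service credit becomes due: Mar 7, 2028 + 5 days = Mar 12, 2028.

Mar 12, 2028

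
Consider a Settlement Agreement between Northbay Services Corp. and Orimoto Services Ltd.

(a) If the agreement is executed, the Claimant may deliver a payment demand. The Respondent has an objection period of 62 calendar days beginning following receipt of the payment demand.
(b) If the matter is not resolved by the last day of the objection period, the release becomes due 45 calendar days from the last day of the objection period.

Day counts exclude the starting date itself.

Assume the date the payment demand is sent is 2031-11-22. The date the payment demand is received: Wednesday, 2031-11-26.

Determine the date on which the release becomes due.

The last day of the objection period: 62 calendar days after 2031-11-26 is 2032-01-27.
The date on which the release becomes due: 45 calendar days after 2032-01-27 is 2032-03-12.

2032-03-12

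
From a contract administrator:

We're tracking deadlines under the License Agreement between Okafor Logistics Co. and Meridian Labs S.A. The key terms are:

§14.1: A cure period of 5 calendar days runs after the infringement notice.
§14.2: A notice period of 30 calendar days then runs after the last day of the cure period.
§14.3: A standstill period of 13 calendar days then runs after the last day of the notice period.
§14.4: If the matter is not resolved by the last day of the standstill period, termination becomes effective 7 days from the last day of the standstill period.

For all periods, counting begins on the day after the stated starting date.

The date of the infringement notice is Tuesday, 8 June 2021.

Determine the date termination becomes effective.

2 August 2021

Adding 5 calendar days to 8 June 2021 gives 13 June 2021, which is the last day of the cure period.
The last day of the notice period: 30 calendar days after 13 June 2021 is 13 July 2021.
The last day of the standstill period: 13 calendar days after 13 July 2021 is 26 July 2021.
The date termination becomes effective: 7 calendar days after 26 July 2021 is 2 August 2021.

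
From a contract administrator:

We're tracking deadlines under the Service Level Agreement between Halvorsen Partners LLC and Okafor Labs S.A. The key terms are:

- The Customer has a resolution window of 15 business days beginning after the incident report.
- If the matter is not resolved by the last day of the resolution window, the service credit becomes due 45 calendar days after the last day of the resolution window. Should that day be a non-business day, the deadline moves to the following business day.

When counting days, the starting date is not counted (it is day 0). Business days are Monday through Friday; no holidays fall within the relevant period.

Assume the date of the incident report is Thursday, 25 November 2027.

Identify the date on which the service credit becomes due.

The last day of the resolution window: 15 business days after Thursday, 25 November 2027, skipping weekends — Nov 26, Nov 29, Nov 30, Dec 1, …, Dec 14, Dec 15, Dec 16 — lands on Thursday, 16 December 2027.
The date on which the service credit becomes due: 16 December 2027 + 45 days = 30 January 2028. That falls on a Sunday, so it rolls to the next business day, Monday, 31 January 2028.

31 January 2028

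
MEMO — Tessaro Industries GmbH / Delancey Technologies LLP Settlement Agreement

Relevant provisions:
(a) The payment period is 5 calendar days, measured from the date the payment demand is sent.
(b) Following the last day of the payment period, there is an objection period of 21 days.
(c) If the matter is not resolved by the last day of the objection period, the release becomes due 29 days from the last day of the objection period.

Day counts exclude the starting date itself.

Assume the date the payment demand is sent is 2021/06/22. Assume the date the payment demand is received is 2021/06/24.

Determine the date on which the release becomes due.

2021/08/16

Adding 5 calendar days to 2021/06/22 gives 2021/06/27, which is the last day of the payment period.
The last day of the objection period: 21 calendar days after 2021/06/27 is 2021/07/18.
Adding 29 calendar days to 2021/07/18 gives 2021/08/16, which is the date on which the release becomes due.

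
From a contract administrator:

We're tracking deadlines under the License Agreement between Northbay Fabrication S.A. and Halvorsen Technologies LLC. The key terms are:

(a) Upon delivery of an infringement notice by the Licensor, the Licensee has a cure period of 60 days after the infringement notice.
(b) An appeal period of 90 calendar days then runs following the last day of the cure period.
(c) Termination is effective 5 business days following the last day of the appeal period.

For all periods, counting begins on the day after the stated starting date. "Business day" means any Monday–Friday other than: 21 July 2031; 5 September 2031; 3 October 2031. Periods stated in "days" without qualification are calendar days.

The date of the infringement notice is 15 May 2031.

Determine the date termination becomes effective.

17 October 2031

The last day of the cure period: 60 calendar days after 15 May 2031 is 14 July 2031.
Adding 90 calendar days to 14 July 2031 gives 12 October 2031, which is the last day of the appeal period.
The date termination becomes effective: 5 business days after Sunday, 12 October 2031, skipping weekends — Oct 13, Oct 14, Oct 15, Oct 16, Oct 17 — lands on Friday, 17 October 2031.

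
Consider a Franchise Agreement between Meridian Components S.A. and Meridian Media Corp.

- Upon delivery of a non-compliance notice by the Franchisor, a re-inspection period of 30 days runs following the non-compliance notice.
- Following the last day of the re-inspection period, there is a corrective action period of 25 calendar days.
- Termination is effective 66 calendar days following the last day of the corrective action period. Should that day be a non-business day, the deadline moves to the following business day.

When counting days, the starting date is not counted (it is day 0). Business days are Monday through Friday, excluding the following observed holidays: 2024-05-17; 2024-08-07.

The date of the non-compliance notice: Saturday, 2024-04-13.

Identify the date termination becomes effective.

The last day of the re-inspection period: 2024-04-13 + 30 days = 2024-05-13.
The last day of the corrective action period: 25 calendar days after 2024-05-13 is 2024-06-07.
The date termination becomes effective: 66 calendar days after 2024-06-07 is 2024-08-12. 2024-08-12 is a Monday and is not a listed holiday, so no roll-forward applies.

2024-08-12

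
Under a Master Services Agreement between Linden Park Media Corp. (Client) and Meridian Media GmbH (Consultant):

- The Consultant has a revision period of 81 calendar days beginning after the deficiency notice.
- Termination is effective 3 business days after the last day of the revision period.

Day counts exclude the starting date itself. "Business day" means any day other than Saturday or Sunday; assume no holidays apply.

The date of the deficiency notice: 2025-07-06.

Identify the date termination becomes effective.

2025-09-30

The last day of the revision period: 2025-07-06 + 81 days = 2025-09-25.
The date termination becomes effective: 3 business days after Thursday, 2025-09-25, skipping weekends — Sep 26, Sep 29, Sep 30 — lands on Tuesday, 2025-09-30.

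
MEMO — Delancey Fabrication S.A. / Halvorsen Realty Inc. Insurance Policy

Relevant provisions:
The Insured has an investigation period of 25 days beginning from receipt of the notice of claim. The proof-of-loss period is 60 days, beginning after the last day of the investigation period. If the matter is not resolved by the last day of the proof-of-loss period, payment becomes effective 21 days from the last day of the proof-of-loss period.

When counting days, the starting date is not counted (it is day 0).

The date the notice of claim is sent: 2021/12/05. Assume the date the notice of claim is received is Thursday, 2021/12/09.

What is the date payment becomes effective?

2022/03/25

The last day of the investigation period: 2021/12/09 + 25 days = 2022/01/03.
The last day of the proof-of-loss period: 2022/01/03 + 60 days = 2022/03/04.
Adding 21 calendar days to 2022/03/04 gives 2022/03/25, which is the date payment becomes effective.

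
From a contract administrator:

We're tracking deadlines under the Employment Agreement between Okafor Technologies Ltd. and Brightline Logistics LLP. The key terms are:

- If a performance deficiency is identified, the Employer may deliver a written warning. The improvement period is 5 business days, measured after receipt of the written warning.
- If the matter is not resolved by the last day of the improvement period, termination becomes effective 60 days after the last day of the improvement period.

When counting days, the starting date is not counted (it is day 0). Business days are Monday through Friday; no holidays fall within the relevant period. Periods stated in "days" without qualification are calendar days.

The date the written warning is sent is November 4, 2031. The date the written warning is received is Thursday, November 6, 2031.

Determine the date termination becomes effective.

From Thursday, November 6, 2031, 5 business days (Nov 7, Nov 10, Nov 11, Nov 12, Nov 13, skipping weekends) brings us to Thursday, November 13, 2031, which is the last day of the improvement period.
Adding 60 calendar days to November 13, 2031 gives January 12, 2032, which is the date termination becomes effective.

January 12, 2032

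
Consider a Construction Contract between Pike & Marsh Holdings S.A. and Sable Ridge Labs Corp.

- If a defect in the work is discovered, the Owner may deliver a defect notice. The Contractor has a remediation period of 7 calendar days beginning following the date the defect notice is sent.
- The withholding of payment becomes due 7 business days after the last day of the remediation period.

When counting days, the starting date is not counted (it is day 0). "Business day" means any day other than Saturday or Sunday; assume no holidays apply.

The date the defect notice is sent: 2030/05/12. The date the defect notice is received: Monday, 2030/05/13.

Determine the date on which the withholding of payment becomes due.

2030/05/28

The last day of the remediation period: 7 calendar days after 2030/05/12 is 2030/05/19.
From Sunday, 2030/05/19, 7 business days (May 20, May 21, May 22, May 23, May 24, May 27, May 28, skipping weekends) brings us to Tuesday, 2030/05/28, which is the date on which the withholding of payment becomes due.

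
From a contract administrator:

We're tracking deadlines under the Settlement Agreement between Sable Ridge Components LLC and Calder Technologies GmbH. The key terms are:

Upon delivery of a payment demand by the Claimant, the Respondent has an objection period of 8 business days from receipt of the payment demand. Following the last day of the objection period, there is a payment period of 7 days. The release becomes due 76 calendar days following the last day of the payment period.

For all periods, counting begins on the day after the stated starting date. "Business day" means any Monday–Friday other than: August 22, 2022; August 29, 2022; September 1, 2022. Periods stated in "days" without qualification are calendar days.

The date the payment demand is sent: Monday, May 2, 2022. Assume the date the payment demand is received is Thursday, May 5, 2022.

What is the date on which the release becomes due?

The last day of the objection period: counting 8 business days from Thursday, May 5, 2022 (May 6, May 9, May 10, May 11, May 12, May 13, May 16, May 17, skipping weekends) reaches Tuesday, May 17, 2022.
The last day of the payment period: 7 calendar days after May 17, 2022 is May 24, 2022.
The date on which the release becomes due: 76 calendar days after May 24, 2022 is August 8, 2022.

August 8, 2022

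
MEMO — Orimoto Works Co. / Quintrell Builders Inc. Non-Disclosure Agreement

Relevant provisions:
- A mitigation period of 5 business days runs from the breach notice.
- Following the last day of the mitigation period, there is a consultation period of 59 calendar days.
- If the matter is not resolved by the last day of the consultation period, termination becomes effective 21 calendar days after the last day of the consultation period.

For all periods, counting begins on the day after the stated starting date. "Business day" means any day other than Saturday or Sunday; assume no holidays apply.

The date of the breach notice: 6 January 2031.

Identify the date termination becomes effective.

3 April 2031

The last day of the mitigation period: counting 5 business days from Monday, 6 January 2031 (Jan 7, Jan 8, Jan 9, Jan 10, Jan 13, skipping weekends) reaches Monday, 13 January 2031.
The last day of the consultation period: 59 calendar days after 13 January 2031 is 13 March 2031.
The date termination becomes effective: 13 March 2031 + 21 days = 3 April 2031.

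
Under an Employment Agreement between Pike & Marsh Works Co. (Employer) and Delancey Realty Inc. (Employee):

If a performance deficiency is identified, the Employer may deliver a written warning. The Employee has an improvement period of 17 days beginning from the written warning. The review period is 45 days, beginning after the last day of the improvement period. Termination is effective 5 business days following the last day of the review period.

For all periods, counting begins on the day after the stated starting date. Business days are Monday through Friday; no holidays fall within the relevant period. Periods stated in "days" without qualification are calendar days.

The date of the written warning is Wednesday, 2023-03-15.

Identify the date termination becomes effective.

2023-05-23

The last day of the improvement period: 2023-03-15 + 17 days = 2023-04-01.
The last day of the review period: 2023-04-01 + 45 days = 2023-05-16.
The date termination becomes effective: 5 business days after Tuesday, 2023-05-16, skipping weekends — May 17, May 18, May 19, May 22, May 23 — lands on Tuesday, 2023-05-23.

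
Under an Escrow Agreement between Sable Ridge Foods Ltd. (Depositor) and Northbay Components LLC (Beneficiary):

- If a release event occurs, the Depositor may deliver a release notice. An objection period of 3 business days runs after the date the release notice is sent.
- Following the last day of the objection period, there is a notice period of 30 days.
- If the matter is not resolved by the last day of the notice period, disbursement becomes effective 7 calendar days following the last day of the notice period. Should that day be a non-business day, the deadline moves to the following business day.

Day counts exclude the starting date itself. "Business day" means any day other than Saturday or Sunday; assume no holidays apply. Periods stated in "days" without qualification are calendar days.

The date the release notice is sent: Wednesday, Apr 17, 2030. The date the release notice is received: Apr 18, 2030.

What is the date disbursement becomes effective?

May 29, 2030

The last day of the objection period: 3 business days after Wednesday, Apr 17, 2030, skipping weekends — Apr 18, Apr 19, Apr 22 — lands on Monday, Apr 22, 2030.
Adding 30 calendar days to Apr 22, 2030 gives May 22, 2030, which is the last day of the notice period.
Adding 7 calendar days to May 22, 2030 gives May 29, 2030, which is the date disbursement becomes effective. May 29, 2030 is a Wednesday, so no roll-forward applies.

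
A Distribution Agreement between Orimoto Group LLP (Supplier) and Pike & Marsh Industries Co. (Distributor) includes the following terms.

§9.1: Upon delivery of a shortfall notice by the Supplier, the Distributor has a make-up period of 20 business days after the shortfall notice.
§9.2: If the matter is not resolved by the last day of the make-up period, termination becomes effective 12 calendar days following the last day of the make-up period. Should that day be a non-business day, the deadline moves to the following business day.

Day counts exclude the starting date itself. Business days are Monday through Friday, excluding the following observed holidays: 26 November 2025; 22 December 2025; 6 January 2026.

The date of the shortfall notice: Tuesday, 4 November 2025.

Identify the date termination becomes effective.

The last day of the make-up period: 20 business days after Tuesday, 4 November 2025, skipping weekends and the listed holiday on Nov 26 — Nov 5, Nov 6, Nov 7, Nov 10, …, Dec 1, Dec 2, Dec 3 — lands on Wednesday, 3 December 2025.
The date termination becomes effective: 3 December 2025 + 12 days = 15 December 2025. 15 December 2025 is a Monday and is not a listed holiday, so no roll-forward applies.

15 December 2025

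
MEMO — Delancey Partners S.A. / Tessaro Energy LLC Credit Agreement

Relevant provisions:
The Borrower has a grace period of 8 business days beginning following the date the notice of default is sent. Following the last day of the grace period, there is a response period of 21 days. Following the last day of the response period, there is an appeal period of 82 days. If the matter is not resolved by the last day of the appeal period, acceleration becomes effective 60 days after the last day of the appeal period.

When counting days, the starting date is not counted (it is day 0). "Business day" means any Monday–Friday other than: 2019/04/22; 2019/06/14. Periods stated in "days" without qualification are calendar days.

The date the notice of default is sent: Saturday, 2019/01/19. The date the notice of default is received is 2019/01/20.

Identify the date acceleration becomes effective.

2019/07/12

The last day of the grace period: 8 business days after Saturday, 2019/01/19, skipping weekends — Jan 21, Jan 22, Jan 23, Jan 24, Jan 25, Jan 28, Jan 29, Jan 30 — lands on Wednesday, 2019/01/30.
The last day of the response period: 2019/01/30 + 21 days = 2019/02/20.
The last day of the appeal period: 2019/02/20 + 82 days = 2019/05/13.
The date acceleration becomes effective: 2019/05/13 + 60 days = 2019/07/12.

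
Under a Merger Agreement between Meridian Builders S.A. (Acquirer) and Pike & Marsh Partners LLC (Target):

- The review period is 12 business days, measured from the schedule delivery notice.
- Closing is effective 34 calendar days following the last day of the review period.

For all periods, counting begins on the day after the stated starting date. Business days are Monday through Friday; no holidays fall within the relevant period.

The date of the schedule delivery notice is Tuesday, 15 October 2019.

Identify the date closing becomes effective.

The last day of the review period: counting 12 business days from Tuesday, 15 October 2019 (Oct 16, Oct 17, Oct 18, Oct 21, …, Oct 29, Oct 30, Oct 31, skipping weekends) reaches Thursday, 31 October 2019.
The date closing becomes effective: 34 calendar days after 31 October 2019 is 4 December 2019.

4 December 2019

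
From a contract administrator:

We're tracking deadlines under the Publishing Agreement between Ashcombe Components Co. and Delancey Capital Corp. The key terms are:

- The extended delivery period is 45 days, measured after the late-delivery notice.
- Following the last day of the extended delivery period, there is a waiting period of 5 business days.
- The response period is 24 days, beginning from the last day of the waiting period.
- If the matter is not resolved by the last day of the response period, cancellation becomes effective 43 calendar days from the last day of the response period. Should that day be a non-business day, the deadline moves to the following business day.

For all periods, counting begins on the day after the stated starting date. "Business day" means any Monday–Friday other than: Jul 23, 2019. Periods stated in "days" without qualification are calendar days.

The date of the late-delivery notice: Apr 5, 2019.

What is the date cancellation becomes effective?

The last day of the extended delivery period: 45 calendar days after Apr 5, 2019 is May 20, 2019.
The last day of the waiting period: 5 business days after Monday, May 20, 2019, skipping weekends — May 21, May 22, May 23, May 24, May 27 — lands on Monday, May 27, 2019.
Adding 24 calendar days to May 27, 2019 gives Jun 20, 2019, which is the last day of the response period.
The date cancellation becomes effective: Jun 20, 2019 + 43 days = Aug 2, 2019. Aug 2, 2019 is a Friday and is not a listed holiday, so no roll-forward applies.

Aug 2, 2019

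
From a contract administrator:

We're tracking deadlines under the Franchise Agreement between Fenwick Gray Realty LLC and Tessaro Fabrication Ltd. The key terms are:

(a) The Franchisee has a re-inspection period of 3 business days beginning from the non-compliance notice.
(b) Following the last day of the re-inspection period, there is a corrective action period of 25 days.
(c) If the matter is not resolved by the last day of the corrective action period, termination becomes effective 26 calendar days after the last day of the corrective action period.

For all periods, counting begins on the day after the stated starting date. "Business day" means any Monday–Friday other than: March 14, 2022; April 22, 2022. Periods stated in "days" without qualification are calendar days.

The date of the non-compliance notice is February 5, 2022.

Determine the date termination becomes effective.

The last day of the re-inspection period: counting 3 business days from Saturday, February 5, 2022 (Feb 7, Feb 8, Feb 9, skipping weekends) reaches Wednesday, February 9, 2022.
Adding 25 calendar days to February 9, 2022 gives March 6, 2022, which is the last day of the corrective action period.
Adding 26 calendar days to March 6, 2022 gives April 1, 2022, which is the date termination becomes effective.

April 1, 2022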